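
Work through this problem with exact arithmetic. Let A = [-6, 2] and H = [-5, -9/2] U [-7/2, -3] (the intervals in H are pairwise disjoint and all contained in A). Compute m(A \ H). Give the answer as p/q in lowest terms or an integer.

The ambient interval has length m(A) = 2 - (-6) = 8.
Since the holes are disjoint and sit inside A, by finite additivity
  m(H) = sum_i (b_i - a_i), and m(A \ H) = m(A) - m(H).
Computing the hole measures:
  m(H_1) = -9/2 - (-5) = 1/2.
  m(H_2) = -3 - (-7/2) = 1/2.
Summed: m(H) = 1/2 + 1/2 = 1.
So m(A \ H) = 8 - 1 = 7.

7


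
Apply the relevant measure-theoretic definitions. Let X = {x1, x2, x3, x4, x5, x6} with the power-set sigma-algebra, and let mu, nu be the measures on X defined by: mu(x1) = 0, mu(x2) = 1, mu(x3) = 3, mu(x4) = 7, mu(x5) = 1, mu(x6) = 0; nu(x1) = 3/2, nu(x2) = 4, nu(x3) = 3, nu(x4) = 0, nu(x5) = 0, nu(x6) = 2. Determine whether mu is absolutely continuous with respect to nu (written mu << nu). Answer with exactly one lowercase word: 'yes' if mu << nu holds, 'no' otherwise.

mu << nu means: every nu-null measurable set is also mu-null; equivalently, for every atom x, if nu({x}) = 0 then mu({x}) = 0.
Checking each atom:
  x1: nu = 3/2 > 0 -> no constraint.
  x2: nu = 4 > 0 -> no constraint.
  x3: nu = 3 > 0 -> no constraint.
  x4: nu = 0, mu = 7 > 0 -> violates mu << nu.
  x5: nu = 0, mu = 1 > 0 -> violates mu << nu.
  x6: nu = 2 > 0 -> no constraint.
The atom(s) x4, x5 violate the condition (nu = 0 but mu > 0). Therefore mu is NOT absolutely continuous w.r.t. nu.

no


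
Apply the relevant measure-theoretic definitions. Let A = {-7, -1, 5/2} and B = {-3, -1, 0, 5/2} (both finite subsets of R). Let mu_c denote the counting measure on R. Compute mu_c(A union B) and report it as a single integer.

Counting measure on a finite set equals cardinality. By inclusion-exclusion, |A union B| = |A| + |B| - |A cap B|.
|A| = 3, |B| = 4, |A cap B| = 2.
So mu_c(A union B) = 3 + 4 - 2 = 5.

5


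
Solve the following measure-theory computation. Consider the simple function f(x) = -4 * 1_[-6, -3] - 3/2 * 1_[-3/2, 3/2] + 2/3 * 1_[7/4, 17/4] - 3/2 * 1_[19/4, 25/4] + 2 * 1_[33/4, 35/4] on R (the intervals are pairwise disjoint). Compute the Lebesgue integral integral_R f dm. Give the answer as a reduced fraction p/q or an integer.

For a simple function f = sum_i c_i * 1_{A_i} with disjoint A_i,
  integral f dm = sum_i c_i * m(A_i).
Lengths of the A_i:
  m(A_1) = -3 - (-6) = 3.
  m(A_2) = 3/2 - (-3/2) = 3.
  m(A_3) = 17/4 - 7/4 = 5/2.
  m(A_4) = 25/4 - 19/4 = 3/2.
  m(A_5) = 35/4 - 33/4 = 1/2.
Contributions c_i * m(A_i):
  (-4) * (3) = -12.
  (-3/2) * (3) = -9/2.
  (2/3) * (5/2) = 5/3.
  (-3/2) * (3/2) = -9/4.
  (2) * (1/2) = 1.
Total: -12 - 9/2 + 5/3 - 9/4 + 1 = -193/12.

-193/12


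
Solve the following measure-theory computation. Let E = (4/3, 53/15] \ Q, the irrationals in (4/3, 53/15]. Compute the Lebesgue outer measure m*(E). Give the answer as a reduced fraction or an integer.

The interval I = (4/3, 53/15] has m(I) = 53/15 - 4/3 = 11/5 (endpoints are measure-zero, so open/closed/half-open agree). Write I = (I cap Q) u (I \ Q). The rationals in I are countable, so m*(I cap Q) = 0 (cover each rational by intervals whose total length is arbitrarily small). By countable subadditivity m*(I) <= m*(I cap Q) + m*(I \ Q), hence m*(I \ Q) >= m(I) = 11/5. The reverse inequality m*(I \ Q) <= m*(I) = 11/5 is trivial since (I \ Q) is a subset of I. Therefore m*(I \ Q) = 11/5.

11/5


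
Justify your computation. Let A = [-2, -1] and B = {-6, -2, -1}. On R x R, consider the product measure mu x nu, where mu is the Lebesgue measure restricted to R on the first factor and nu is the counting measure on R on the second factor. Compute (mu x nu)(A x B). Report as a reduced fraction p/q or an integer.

For a measurable rectangle A x B, the product measure satisfies
  (mu x nu)(A x B) = mu(A) * nu(B).
  mu(A) = 1.
  nu(B) = 3.
  (mu x nu)(A x B) = 1 * 3 = 3.

3


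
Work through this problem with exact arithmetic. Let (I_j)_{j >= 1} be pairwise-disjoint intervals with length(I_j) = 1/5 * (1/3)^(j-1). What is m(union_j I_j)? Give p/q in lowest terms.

By countable additivity of the Lebesgue measure on pairwise disjoint measurable sets,
  m(union_{j >= 1} I_j) = sum_{j >= 1} m(I_j) = sum_{j >= 1} a * r^(j-1),
  with a = 1/5 and r = 1/3.
Since 0 < r = 1/3 < 1, the geometric series converges:
  sum_{j >= 1} a * r^(j-1) = a / (1 - r).
  = 1/5 / (1 - 1/3)
  = 1/5 / (2/3)
  = 3/10.

3/10


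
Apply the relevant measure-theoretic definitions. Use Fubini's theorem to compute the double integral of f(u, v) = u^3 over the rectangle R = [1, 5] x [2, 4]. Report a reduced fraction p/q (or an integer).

f(u, v) is a tensor product of a function of u and a function of v, and both factors are bounded continuous (hence Lebesgue integrable) on the rectangle, so Fubini's theorem applies:
  integral_R f d(m x m) = (integral_a1^b1 u^3 du) * (integral_a2^b2 1 dv).
Inner integral in u: integral_{1}^{5} u^3 du = (5^4 - 1^4)/4
  = 156.
Inner integral in v: integral_{2}^{4} 1 dv = (4^1 - 2^1)/1
  = 2.
Product: (156) * (2) = 312.

312


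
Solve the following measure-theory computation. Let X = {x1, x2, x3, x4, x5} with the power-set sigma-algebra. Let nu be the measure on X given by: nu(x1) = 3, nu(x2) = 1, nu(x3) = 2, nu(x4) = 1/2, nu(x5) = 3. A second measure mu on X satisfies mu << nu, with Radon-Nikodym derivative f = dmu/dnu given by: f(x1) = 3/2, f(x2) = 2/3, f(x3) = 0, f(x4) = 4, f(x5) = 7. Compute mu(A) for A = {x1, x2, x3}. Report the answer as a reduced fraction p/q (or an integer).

By the defining property of the Radon-Nikodym derivative, for every measurable set A,
  mu(A) = integral_A f dnu.
Since nu is a discrete measure concentrated on the atoms of X, the integral over A reduces to the sum
  mu(A) = sum_{x in A} f(x) * nu({x}).
Computing each term:
  x1: f(x1) * nu(x1) = 3/2 * 3 = 9/2.
  x2: f(x2) * nu(x2) = 2/3 * 1 = 2/3.
  x3: f(x3) * nu(x3) = 0 * 2 = 0.
Summing: mu(A) = 9/2 + 2/3 + 0 = 31/6.

31/6


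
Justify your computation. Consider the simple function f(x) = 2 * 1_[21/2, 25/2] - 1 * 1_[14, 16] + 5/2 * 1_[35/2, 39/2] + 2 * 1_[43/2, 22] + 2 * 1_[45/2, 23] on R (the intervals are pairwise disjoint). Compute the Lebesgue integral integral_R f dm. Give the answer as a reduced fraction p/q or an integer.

For a simple function f = sum_i c_i * 1_{A_i} with disjoint A_i,
  integral f dm = sum_i c_i * m(A_i).
Lengths of the A_i:
  m(A_1) = 25/2 - 21/2 = 2.
  m(A_2) = 16 - 14 = 2.
  m(A_3) = 39/2 - 35/2 = 2.
  m(A_4) = 22 - 43/2 = 1/2.
  m(A_5) = 23 - 45/2 = 1/2.
Contributions c_i * m(A_i):
  (2) * (2) = 4.
  (-1) * (2) = -2.
  (5/2) * (2) = 5.
  (2) * (1/2) = 1.
  (2) * (1/2) = 1.
Total: 4 - 2 + 5 + 1 + 1 = 9.

9


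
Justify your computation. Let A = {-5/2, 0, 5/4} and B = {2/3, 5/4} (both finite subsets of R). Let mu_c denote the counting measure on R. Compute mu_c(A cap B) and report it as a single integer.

Counting measure on a finite set equals cardinality. mu_c(A cap B) = |A cap B| (elements appearing in both).
Enumerating the elements of A that also lie in B gives 1 element(s).
So mu_c(A cap B) = 1.

1


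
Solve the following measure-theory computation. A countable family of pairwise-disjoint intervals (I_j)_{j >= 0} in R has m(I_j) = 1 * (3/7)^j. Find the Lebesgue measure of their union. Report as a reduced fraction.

By countable additivity of the Lebesgue measure on pairwise disjoint measurable sets,
  m(union_{j >= 0} I_j) = sum_{j >= 0} m(I_j) = sum_{j >= 0} a * r^j,
  with a = 1 and r = 3/7.
Since 0 < r = 3/7 < 1, the geometric series converges:
  sum_{j >= 0} a * r^j = a / (1 - r).
  = 1 / (1 - 3/7)
  = 1 / (4/7)
  = 7/4.

7/4


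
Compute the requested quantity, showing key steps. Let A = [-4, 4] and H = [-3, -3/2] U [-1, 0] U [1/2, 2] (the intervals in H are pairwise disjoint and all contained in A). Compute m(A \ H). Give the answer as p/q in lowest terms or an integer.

The ambient interval has length m(A) = 4 - (-4) = 8.
Since the holes are disjoint and sit inside A, by finite additivity
  m(H) = sum_i (b_i - a_i), and m(A \ H) = m(A) - m(H).
Computing the hole measures:
  m(H_1) = -3/2 - (-3) = 3/2.
  m(H_2) = 0 - (-1) = 1.
  m(H_3) = 2 - 1/2 = 3/2.
Summed: m(H) = 3/2 + 1 + 3/2 = 4.
So m(A \ H) = 8 - 4 = 4.

4


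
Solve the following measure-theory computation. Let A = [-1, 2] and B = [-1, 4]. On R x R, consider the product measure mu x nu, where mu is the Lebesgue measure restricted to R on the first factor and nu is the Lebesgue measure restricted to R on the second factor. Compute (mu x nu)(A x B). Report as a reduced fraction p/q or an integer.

For a measurable rectangle A x B, the product measure satisfies
  (mu x nu)(A x B) = mu(A) * nu(B).
  mu(A) = 3.
  nu(B) = 5.
  (mu x nu)(A x B) = 3 * 5 = 15.

15


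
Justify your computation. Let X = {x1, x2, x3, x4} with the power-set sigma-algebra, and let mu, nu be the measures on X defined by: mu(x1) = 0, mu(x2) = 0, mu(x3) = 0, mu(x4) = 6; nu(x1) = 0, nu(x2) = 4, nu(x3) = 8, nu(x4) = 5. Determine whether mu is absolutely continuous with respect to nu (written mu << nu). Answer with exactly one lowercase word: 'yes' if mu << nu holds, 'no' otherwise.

mu << nu means: every nu-null measurable set is also mu-null; equivalently, for every atom x, if nu({x}) = 0 then mu({x}) = 0.
Checking each atom:
  x1: nu = 0, mu = 0 -> consistent with mu << nu.
  x2: nu = 4 > 0 -> no constraint.
  x3: nu = 8 > 0 -> no constraint.
  x4: nu = 5 > 0 -> no constraint.
No atom violates the condition. Therefore mu << nu.

yes


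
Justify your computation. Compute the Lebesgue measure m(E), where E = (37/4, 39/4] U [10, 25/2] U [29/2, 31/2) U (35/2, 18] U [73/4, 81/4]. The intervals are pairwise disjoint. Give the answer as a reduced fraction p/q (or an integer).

For pairwise disjoint intervals, m(union_i I_i) = sum_i m(I_i),
and m is invariant under swapping open/closed endpoints (single points have measure 0).
So m(E) = sum_i (b_i - a_i).
  I_1 has length 39/4 - 37/4 = 1/2.
  I_2 has length 25/2 - 10 = 5/2.
  I_3 has length 31/2 - 29/2 = 1.
  I_4 has length 18 - 35/2 = 1/2.
  I_5 has length 81/4 - 73/4 = 2.
Summing:
  m(E) = 1/2 + 5/2 + 1 + 1/2 + 2 = 13/2.

13/2


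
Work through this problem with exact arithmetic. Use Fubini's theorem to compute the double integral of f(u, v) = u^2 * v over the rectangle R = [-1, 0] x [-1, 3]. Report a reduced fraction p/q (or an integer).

f(u, v) is a tensor product of a function of u and a function of v, and both factors are bounded continuous (hence Lebesgue integrable) on the rectangle, so Fubini's theorem applies:
  integral_R f d(m x m) = (integral_a1^b1 u^2 du) * (integral_a2^b2 v dv).
Inner integral in u: integral_{-1}^{0} u^2 du = (0^3 - (-1)^3)/3
  = 1/3.
Inner integral in v: integral_{-1}^{3} v dv = (3^2 - (-1)^2)/2
  = 4.
Product: (1/3) * (4) = 4/3.

4/3


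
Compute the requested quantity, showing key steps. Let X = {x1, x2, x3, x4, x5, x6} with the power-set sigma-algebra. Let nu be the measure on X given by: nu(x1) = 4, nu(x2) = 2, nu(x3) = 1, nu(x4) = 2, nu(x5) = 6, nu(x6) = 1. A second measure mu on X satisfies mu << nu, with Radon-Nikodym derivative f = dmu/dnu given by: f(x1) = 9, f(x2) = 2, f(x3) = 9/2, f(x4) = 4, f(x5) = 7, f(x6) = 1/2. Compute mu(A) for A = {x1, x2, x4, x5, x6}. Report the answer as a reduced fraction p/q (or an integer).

By the defining property of the Radon-Nikodym derivative, for every measurable set A,
  mu(A) = integral_A f dnu.
Since nu is a discrete measure concentrated on the atoms of X, the integral over A reduces to the sum
  mu(A) = sum_{x in A} f(x) * nu({x}).
Computing each term:
  x1: f(x1) * nu(x1) = 9 * 4 = 36.
  x2: f(x2) * nu(x2) = 2 * 2 = 4.
  x4: f(x4) * nu(x4) = 4 * 2 = 8.
  x5: f(x5) * nu(x5) = 7 * 6 = 42.
  x6: f(x6) * nu(x6) = 1/2 * 1 = 1/2.
Summing: mu(A) = 36 + 4 + 8 + 42 + 1/2 = 181/2.

181/2


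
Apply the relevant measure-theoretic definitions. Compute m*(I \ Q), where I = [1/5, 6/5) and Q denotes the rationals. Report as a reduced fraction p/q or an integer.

The interval I = [1/5, 6/5) has m(I) = 6/5 - 1/5 = 1 (endpoints are measure-zero, so open/closed/half-open agree). Write I = (I cap Q) u (I \ Q). The rationals in I are countable, so m*(I cap Q) = 0 (cover each rational by intervals whose total length is arbitrarily small). By countable subadditivity m*(I) <= m*(I cap Q) + m*(I \ Q), hence m*(I \ Q) >= m(I) = 1. The reverse inequality m*(I \ Q) <= m*(I) = 1 is trivial since (I \ Q) is a subset of I. Therefore m*(I \ Q) = 1.

1


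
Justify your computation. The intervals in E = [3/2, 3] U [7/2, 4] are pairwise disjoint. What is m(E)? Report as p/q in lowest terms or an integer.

For pairwise disjoint intervals, m(union_i I_i) = sum_i m(I_i),
and m is invariant under swapping open/closed endpoints (single points have measure 0).
So m(E) = sum_i (b_i - a_i).
  I_1 has length 3 - 3/2 = 3/2.
  I_2 has length 4 - 7/2 = 1/2.
Summing:
  m(E) = 3/2 + 1/2 = 2.

2


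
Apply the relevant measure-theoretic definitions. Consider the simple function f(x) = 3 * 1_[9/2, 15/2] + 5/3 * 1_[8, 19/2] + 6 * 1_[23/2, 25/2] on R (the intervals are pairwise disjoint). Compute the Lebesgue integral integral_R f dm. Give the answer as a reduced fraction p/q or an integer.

For a simple function f = sum_i c_i * 1_{A_i} with disjoint A_i,
  integral f dm = sum_i c_i * m(A_i).
Lengths of the A_i:
  m(A_1) = 15/2 - 9/2 = 3.
  m(A_2) = 19/2 - 8 = 3/2.
  m(A_3) = 25/2 - 23/2 = 1.
Contributions c_i * m(A_i):
  (3) * (3) = 9.
  (5/3) * (3/2) = 5/2.
  (6) * (1) = 6.
Total: 9 + 5/2 + 6 = 35/2.

35/2


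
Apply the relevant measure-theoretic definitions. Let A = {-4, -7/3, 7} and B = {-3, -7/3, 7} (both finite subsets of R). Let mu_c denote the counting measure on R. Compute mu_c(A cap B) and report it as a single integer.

Counting measure on a finite set equals cardinality. mu_c(A cap B) = |A cap B| (elements appearing in both).
Enumerating the elements of A that also lie in B gives 2 element(s).
So mu_c(A cap B) = 2.

2


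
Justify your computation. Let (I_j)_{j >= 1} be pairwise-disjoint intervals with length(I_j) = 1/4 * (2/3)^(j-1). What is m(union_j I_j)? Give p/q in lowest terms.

By countable additivity of the Lebesgue measure on pairwise disjoint measurable sets,
  m(union_{j >= 1} I_j) = sum_{j >= 1} m(I_j) = sum_{j >= 1} a * r^(j-1),
  with a = 1/4 and r = 2/3.
Since 0 < r = 2/3 < 1, the geometric series converges:
  sum_{j >= 1} a * r^(j-1) = a / (1 - r).
  = 1/4 / (1 - 2/3)
  = 1/4 / (1/3)
  = 3/4.

3/4


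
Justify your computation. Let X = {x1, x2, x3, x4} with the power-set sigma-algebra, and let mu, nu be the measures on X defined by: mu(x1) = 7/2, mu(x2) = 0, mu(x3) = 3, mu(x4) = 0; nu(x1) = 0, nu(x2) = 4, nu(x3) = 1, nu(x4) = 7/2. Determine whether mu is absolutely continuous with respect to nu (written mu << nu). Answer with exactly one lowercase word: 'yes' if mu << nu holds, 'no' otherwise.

mu << nu means: every nu-null measurable set is also mu-null; equivalently, for every atom x, if nu({x}) = 0 then mu({x}) = 0.
Checking each atom:
  x1: nu = 0, mu = 7/2 > 0 -> violates mu << nu.
  x2: nu = 4 > 0 -> no constraint.
  x3: nu = 1 > 0 -> no constraint.
  x4: nu = 7/2 > 0 -> no constraint.
The atom(s) x1 violate the condition (nu = 0 but mu > 0). Therefore mu is NOT absolutely continuous w.r.t. nu.

no


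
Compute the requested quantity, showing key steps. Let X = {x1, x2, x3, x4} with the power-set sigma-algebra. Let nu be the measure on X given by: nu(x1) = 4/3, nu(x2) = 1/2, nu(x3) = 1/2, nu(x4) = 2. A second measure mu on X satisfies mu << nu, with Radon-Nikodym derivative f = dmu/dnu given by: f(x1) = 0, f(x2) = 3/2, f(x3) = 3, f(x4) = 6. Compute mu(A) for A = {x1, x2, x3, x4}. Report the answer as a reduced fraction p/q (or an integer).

By the defining property of the Radon-Nikodym derivative, for every measurable set A,
  mu(A) = integral_A f dnu.
Since nu is a discrete measure concentrated on the atoms of X, the integral over A reduces to the sum
  mu(A) = sum_{x in A} f(x) * nu({x}).
Computing each term:
  x1: f(x1) * nu(x1) = 0 * 4/3 = 0.
  x2: f(x2) * nu(x2) = 3/2 * 1/2 = 3/4.
  x3: f(x3) * nu(x3) = 3 * 1/2 = 3/2.
  x4: f(x4) * nu(x4) = 6 * 2 = 12.
Summing: mu(A) = 0 + 3/4 + 3/2 + 12 = 57/4.

57/4


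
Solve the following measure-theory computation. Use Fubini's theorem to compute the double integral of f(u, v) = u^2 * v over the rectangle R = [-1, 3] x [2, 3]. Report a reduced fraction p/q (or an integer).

f(u, v) is a tensor product of a function of u and a function of v, and both factors are bounded continuous (hence Lebesgue integrable) on the rectangle, so Fubini's theorem applies:
  integral_R f d(m x m) = (integral_a1^b1 u^2 du) * (integral_a2^b2 v dv).
Inner integral in u: integral_{-1}^{3} u^2 du = (3^3 - (-1)^3)/3
  = 28/3.
Inner integral in v: integral_{2}^{3} v dv = (3^2 - 2^2)/2
  = 5/2.
Product: (28/3) * (5/2) = 70/3.

70/3


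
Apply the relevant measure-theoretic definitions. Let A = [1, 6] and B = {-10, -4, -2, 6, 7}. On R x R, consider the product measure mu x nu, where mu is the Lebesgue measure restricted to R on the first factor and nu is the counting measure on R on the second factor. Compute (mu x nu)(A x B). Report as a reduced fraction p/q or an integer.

For a measurable rectangle A x B, the product measure satisfies
  (mu x nu)(A x B) = mu(A) * nu(B).
  mu(A) = 5.
  nu(B) = 5.
  (mu x nu)(A x B) = 5 * 5 = 25.

25


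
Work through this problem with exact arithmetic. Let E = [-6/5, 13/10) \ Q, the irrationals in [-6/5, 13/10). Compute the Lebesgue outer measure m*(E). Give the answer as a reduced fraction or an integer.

The interval I = [-6/5, 13/10) has m(I) = 13/10 - (-6/5) = 5/2 (endpoints are measure-zero, so open/closed/half-open agree). Write I = (I cap Q) u (I \ Q). The rationals in I are countable, so m*(I cap Q) = 0 (cover each rational by intervals whose total length is arbitrarily small). By countable subadditivity m*(I) <= m*(I cap Q) + m*(I \ Q), hence m*(I \ Q) >= m(I) = 5/2. The reverse inequality m*(I \ Q) <= m*(I) = 5/2 is trivial since (I \ Q) is a subset of I. Therefore m*(I \ Q) = 5/2.

5/2


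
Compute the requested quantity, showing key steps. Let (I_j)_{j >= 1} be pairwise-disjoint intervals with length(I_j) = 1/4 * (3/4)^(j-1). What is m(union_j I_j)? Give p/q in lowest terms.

By countable additivity of the Lebesgue measure on pairwise disjoint measurable sets,
  m(union_{j >= 1} I_j) = sum_{j >= 1} m(I_j) = sum_{j >= 1} a * r^(j-1),
  with a = 1/4 and r = 3/4.
Since 0 < r = 3/4 < 1, the geometric series converges:
  sum_{j >= 1} a * r^(j-1) = a / (1 - r).
  = 1/4 / (1 - 3/4)
  = 1/4 / (1/4)
  = 1.

1


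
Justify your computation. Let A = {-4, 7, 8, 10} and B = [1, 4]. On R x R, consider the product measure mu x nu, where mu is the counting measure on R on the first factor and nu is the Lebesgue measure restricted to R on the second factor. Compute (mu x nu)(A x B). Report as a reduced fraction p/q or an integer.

For a measurable rectangle A x B, the product measure satisfies
  (mu x nu)(A x B) = mu(A) * nu(B).
  mu(A) = 4.
  nu(B) = 3.
  (mu x nu)(A x B) = 4 * 3 = 12.

12


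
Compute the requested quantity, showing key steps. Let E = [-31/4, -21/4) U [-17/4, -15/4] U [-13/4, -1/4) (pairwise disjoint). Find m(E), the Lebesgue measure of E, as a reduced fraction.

For pairwise disjoint intervals, m(union_i I_i) = sum_i m(I_i),
and m is invariant under swapping open/closed endpoints (single points have measure 0).
So m(E) = sum_i (b_i - a_i).
  I_1 has length -21/4 - (-31/4) = 5/2.
  I_2 has length -15/4 - (-17/4) = 1/2.
  I_3 has length -1/4 - (-13/4) = 3.
Summing:
  m(E) = 5/2 + 1/2 + 3 = 6.

6


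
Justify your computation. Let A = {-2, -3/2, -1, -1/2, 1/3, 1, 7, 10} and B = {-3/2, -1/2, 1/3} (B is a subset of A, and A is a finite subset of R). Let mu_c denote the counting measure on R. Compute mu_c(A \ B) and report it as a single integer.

Counting measure assigns mu_c(E) = |E| (number of elements) when E is finite. For B subset A, A \ B is the set of elements of A not in B, so |A \ B| = |A| - |B|.
|A| = 8, |B| = 3, so mu_c(A \ B) = 8 - 3 = 5.

5


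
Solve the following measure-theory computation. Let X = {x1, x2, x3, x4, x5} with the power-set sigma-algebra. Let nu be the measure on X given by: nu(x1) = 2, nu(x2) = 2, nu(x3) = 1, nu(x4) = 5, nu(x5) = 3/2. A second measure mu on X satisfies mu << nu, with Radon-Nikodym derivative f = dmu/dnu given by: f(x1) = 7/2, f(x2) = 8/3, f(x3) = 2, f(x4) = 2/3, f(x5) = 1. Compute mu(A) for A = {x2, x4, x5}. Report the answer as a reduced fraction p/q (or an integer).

By the defining property of the Radon-Nikodym derivative, for every measurable set A,
  mu(A) = integral_A f dnu.
Since nu is a discrete measure concentrated on the atoms of X, the integral over A reduces to the sum
  mu(A) = sum_{x in A} f(x) * nu({x}).
Computing each term:
  x2: f(x2) * nu(x2) = 8/3 * 2 = 16/3.
  x4: f(x4) * nu(x4) = 2/3 * 5 = 10/3.
  x5: f(x5) * nu(x5) = 1 * 3/2 = 3/2.
Summing: mu(A) = 16/3 + 10/3 + 3/2 = 61/6.

61/6


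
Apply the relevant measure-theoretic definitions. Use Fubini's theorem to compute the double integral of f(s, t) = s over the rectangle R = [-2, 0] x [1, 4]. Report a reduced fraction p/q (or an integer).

f(s, t) is a tensor product of a function of s and a function of t, and both factors are bounded continuous (hence Lebesgue integrable) on the rectangle, so Fubini's theorem applies:
  integral_R f d(m x m) = (integral_a1^b1 s ds) * (integral_a2^b2 1 dt).
Inner integral in s: integral_{-2}^{0} s ds = (0^2 - (-2)^2)/2
  = -2.
Inner integral in t: integral_{1}^{4} 1 dt = (4^1 - 1^1)/1
  = 3.
Product: (-2) * (3) = -6.

-6


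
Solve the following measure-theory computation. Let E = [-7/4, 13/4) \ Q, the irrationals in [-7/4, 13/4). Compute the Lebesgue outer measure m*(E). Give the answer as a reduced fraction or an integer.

The interval I = [-7/4, 13/4) has m(I) = 13/4 - (-7/4) = 5 (endpoints are measure-zero, so open/closed/half-open agree). Write I = (I cap Q) u (I \ Q). The rationals in I are countable, so m*(I cap Q) = 0 (cover each rational by intervals whose total length is arbitrarily small). By countable subadditivity m*(I) <= m*(I cap Q) + m*(I \ Q), hence m*(I \ Q) >= m(I) = 5. The reverse inequality m*(I \ Q) <= m*(I) = 5 is trivial since (I \ Q) is a subset of I. Therefore m*(I \ Q) = 5.

5


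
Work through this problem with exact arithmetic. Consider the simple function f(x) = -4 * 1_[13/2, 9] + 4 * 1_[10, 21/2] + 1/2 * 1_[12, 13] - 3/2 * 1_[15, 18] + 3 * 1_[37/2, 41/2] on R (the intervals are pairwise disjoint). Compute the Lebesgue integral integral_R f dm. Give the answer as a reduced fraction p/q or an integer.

For a simple function f = sum_i c_i * 1_{A_i} with disjoint A_i,
  integral f dm = sum_i c_i * m(A_i).
Lengths of the A_i:
  m(A_1) = 9 - 13/2 = 5/2.
  m(A_2) = 21/2 - 10 = 1/2.
  m(A_3) = 13 - 12 = 1.
  m(A_4) = 18 - 15 = 3.
  m(A_5) = 41/2 - 37/2 = 2.
Contributions c_i * m(A_i):
  (-4) * (5/2) = -10.
  (4) * (1/2) = 2.
  (1/2) * (1) = 1/2.
  (-3/2) * (3) = -9/2.
  (3) * (2) = 6.
Total: -10 + 2 + 1/2 - 9/2 + 6 = -6.

-6


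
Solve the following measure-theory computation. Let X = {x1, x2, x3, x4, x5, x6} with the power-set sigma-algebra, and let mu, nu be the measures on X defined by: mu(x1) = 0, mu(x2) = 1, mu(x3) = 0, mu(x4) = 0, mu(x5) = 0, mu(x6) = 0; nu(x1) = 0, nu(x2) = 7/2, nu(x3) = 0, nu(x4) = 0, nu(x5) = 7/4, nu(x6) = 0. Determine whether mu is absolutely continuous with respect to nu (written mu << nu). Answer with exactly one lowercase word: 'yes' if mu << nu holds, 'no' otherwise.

mu << nu means: every nu-null measurable set is also mu-null; equivalently, for every atom x, if nu({x}) = 0 then mu({x}) = 0.
Checking each atom:
  x1: nu = 0, mu = 0 -> consistent with mu << nu.
  x2: nu = 7/2 > 0 -> no constraint.
  x3: nu = 0, mu = 0 -> consistent with mu << nu.
  x4: nu = 0, mu = 0 -> consistent with mu << nu.
  x5: nu = 7/4 > 0 -> no constraint.
  x6: nu = 0, mu = 0 -> consistent with mu << nu.
No atom violates the condition. Therefore mu << nu.

yes


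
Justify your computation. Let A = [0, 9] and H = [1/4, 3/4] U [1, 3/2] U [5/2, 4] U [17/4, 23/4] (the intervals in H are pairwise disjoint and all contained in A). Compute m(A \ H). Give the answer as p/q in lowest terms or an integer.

The ambient interval has length m(A) = 9 - 0 = 9.
Since the holes are disjoint and sit inside A, by finite additivity
  m(H) = sum_i (b_i - a_i), and m(A \ H) = m(A) - m(H).
Computing the hole measures:
  m(H_1) = 3/4 - 1/4 = 1/2.
  m(H_2) = 3/2 - 1 = 1/2.
  m(H_3) = 4 - 5/2 = 3/2.
  m(H_4) = 23/4 - 17/4 = 3/2.
Summed: m(H) = 1/2 + 1/2 + 3/2 + 3/2 = 4.
So m(A \ H) = 9 - 4 = 5.

5


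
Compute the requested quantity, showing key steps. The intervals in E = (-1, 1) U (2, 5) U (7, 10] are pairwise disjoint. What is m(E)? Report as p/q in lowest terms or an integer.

For pairwise disjoint intervals, m(union_i I_i) = sum_i m(I_i),
and m is invariant under swapping open/closed endpoints (single points have measure 0).
So m(E) = sum_i (b_i - a_i).
  I_1 has length 1 - (-1) = 2.
  I_2 has length 5 - 2 = 3.
  I_3 has length 10 - 7 = 3.
Summing:
  m(E) = 2 + 3 + 3 = 8.

8


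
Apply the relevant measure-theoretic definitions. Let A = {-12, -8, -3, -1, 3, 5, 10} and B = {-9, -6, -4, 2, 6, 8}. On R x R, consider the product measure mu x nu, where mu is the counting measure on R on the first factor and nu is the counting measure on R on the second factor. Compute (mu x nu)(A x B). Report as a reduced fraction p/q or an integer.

For a measurable rectangle A x B, the product measure satisfies
  (mu x nu)(A x B) = mu(A) * nu(B).
  mu(A) = 7.
  nu(B) = 6.
  (mu x nu)(A x B) = 7 * 6 = 42.

42


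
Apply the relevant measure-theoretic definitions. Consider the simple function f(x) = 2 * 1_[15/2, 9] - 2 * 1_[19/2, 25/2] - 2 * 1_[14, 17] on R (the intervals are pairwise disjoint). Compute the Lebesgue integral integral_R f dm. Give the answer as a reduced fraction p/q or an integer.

For a simple function f = sum_i c_i * 1_{A_i} with disjoint A_i,
  integral f dm = sum_i c_i * m(A_i).
Lengths of the A_i:
  m(A_1) = 9 - 15/2 = 3/2.
  m(A_2) = 25/2 - 19/2 = 3.
  m(A_3) = 17 - 14 = 3.
Contributions c_i * m(A_i):
  (2) * (3/2) = 3.
  (-2) * (3) = -6.
  (-2) * (3) = -6.
Total: 3 - 6 - 6 = -9.

-9


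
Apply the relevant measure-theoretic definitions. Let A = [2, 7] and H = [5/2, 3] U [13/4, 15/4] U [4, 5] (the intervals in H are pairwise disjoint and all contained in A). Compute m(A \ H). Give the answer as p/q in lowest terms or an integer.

The ambient interval has length m(A) = 7 - 2 = 5.
Since the holes are disjoint and sit inside A, by finite additivity
  m(H) = sum_i (b_i - a_i), and m(A \ H) = m(A) - m(H).
Computing the hole measures:
  m(H_1) = 3 - 5/2 = 1/2.
  m(H_2) = 15/4 - 13/4 = 1/2.
  m(H_3) = 5 - 4 = 1.
Summed: m(H) = 1/2 + 1/2 + 1 = 2.
So m(A \ H) = 5 - 2 = 3.

3


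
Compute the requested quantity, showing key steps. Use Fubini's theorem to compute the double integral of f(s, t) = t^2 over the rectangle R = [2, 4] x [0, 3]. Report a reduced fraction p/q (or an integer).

f(s, t) is a tensor product of a function of s and a function of t, and both factors are bounded continuous (hence Lebesgue integrable) on the rectangle, so Fubini's theorem applies:
  integral_R f d(m x m) = (integral_a1^b1 1 ds) * (integral_a2^b2 t^2 dt).
Inner integral in s: integral_{2}^{4} 1 ds = (4^1 - 2^1)/1
  = 2.
Inner integral in t: integral_{0}^{3} t^2 dt = (3^3 - 0^3)/3
  = 9.
Product: (2) * (9) = 18.

18


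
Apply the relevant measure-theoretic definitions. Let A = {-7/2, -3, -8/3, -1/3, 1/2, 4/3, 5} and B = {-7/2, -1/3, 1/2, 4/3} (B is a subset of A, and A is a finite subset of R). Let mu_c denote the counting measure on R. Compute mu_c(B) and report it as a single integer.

Counting measure assigns mu_c(E) = |E| (number of elements) when E is finite.
B has 4 element(s), so mu_c(B) = 4.

4


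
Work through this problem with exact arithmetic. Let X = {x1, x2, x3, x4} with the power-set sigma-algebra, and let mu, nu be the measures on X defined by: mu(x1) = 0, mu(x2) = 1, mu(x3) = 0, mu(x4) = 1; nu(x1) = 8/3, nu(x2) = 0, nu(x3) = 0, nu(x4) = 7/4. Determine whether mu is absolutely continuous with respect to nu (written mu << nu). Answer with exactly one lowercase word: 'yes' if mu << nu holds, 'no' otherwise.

mu << nu means: every nu-null measurable set is also mu-null; equivalently, for every atom x, if nu({x}) = 0 then mu({x}) = 0.
Checking each atom:
  x1: nu = 8/3 > 0 -> no constraint.
  x2: nu = 0, mu = 1 > 0 -> violates mu << nu.
  x3: nu = 0, mu = 0 -> consistent with mu << nu.
  x4: nu = 7/4 > 0 -> no constraint.
The atom(s) x2 violate the condition (nu = 0 but mu > 0). Therefore mu is NOT absolutely continuous w.r.t. nu.

no


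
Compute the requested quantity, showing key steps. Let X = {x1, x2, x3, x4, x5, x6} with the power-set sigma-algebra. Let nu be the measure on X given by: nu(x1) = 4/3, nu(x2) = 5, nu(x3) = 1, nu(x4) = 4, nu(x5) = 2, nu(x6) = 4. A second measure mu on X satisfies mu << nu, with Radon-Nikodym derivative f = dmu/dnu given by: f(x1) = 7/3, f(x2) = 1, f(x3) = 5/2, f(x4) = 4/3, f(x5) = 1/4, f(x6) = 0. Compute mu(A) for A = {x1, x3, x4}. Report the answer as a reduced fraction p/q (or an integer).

By the defining property of the Radon-Nikodym derivative, for every measurable set A,
  mu(A) = integral_A f dnu.
Since nu is a discrete measure concentrated on the atoms of X, the integral over A reduces to the sum
  mu(A) = sum_{x in A} f(x) * nu({x}).
Computing each term:
  x1: f(x1) * nu(x1) = 7/3 * 4/3 = 28/9.
  x3: f(x3) * nu(x3) = 5/2 * 1 = 5/2.
  x4: f(x4) * nu(x4) = 4/3 * 4 = 16/3.
Summing: mu(A) = 28/9 + 5/2 + 16/3 = 197/18.

197/18


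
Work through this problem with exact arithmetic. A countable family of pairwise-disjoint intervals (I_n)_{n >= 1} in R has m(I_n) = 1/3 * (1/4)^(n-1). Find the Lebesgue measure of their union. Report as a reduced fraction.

By countable additivity of the Lebesgue measure on pairwise disjoint measurable sets,
  m(union_{n >= 1} I_n) = sum_{n >= 1} m(I_n) = sum_{n >= 1} a * r^(n-1),
  with a = 1/3 and r = 1/4.
Since 0 < r = 1/4 < 1, the geometric series converges:
  sum_{n >= 1} a * r^(n-1) = a / (1 - r).
  = 1/3 / (1 - 1/4)
  = 1/3 / (3/4)
  = 4/9.

4/9


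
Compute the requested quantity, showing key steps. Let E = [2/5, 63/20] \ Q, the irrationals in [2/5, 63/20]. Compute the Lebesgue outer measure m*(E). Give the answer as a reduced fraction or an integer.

The interval I = [2/5, 63/20] has m(I) = 63/20 - 2/5 = 11/4 (endpoints are measure-zero, so open/closed/half-open agree). Write I = (I cap Q) u (I \ Q). The rationals in I are countable, so m*(I cap Q) = 0 (cover each rational by intervals whose total length is arbitrarily small). By countable subadditivity m*(I) <= m*(I cap Q) + m*(I \ Q), hence m*(I \ Q) >= m(I) = 11/4. The reverse inequality m*(I \ Q) <= m*(I) = 11/4 is trivial since (I \ Q) is a subset of I. Therefore m*(I \ Q) = 11/4.

11/4


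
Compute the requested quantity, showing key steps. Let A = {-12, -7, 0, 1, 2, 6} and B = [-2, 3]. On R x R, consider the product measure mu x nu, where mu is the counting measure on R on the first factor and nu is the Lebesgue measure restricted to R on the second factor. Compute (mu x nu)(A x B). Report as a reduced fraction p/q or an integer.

For a measurable rectangle A x B, the product measure satisfies
  (mu x nu)(A x B) = mu(A) * nu(B).
  mu(A) = 6.
  nu(B) = 5.
  (mu x nu)(A x B) = 6 * 5 = 30.

30


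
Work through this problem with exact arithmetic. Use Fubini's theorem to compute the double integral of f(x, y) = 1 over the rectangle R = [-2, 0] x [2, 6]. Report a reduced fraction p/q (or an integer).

f(x, y) is a tensor product of a function of x and a function of y, and both factors are bounded continuous (hence Lebesgue integrable) on the rectangle, so Fubini's theorem applies:
  integral_R f d(m x m) = (integral_a1^b1 1 dx) * (integral_a2^b2 1 dy).
Inner integral in x: integral_{-2}^{0} 1 dx = (0^1 - (-2)^1)/1
  = 2.
Inner integral in y: integral_{2}^{6} 1 dy = (6^1 - 2^1)/1
  = 4.
Product: (2) * (4) = 8.

8


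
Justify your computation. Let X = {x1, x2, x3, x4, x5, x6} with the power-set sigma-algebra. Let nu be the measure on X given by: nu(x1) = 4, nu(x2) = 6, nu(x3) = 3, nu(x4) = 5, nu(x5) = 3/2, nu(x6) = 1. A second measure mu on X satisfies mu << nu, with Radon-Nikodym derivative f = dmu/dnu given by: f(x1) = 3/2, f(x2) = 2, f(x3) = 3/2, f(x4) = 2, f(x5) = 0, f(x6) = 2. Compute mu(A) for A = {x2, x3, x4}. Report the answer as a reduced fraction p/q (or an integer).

By the defining property of the Radon-Nikodym derivative, for every measurable set A,
  mu(A) = integral_A f dnu.
Since nu is a discrete measure concentrated on the atoms of X, the integral over A reduces to the sum
  mu(A) = sum_{x in A} f(x) * nu({x}).
Computing each term:
  x2: f(x2) * nu(x2) = 2 * 6 = 12.
  x3: f(x3) * nu(x3) = 3/2 * 3 = 9/2.
  x4: f(x4) * nu(x4) = 2 * 5 = 10.
Summing: mu(A) = 12 + 9/2 + 10 = 53/2.

53/2


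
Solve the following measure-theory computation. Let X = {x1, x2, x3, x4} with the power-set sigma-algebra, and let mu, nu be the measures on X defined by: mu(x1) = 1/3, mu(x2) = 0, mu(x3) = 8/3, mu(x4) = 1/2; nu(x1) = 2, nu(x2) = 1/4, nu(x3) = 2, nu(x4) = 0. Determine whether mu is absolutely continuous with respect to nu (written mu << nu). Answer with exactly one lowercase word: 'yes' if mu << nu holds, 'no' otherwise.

mu << nu means: every nu-null measurable set is also mu-null; equivalently, for every atom x, if nu({x}) = 0 then mu({x}) = 0.
Checking each atom:
  x1: nu = 2 > 0 -> no constraint.
  x2: nu = 1/4 > 0 -> no constraint.
  x3: nu = 2 > 0 -> no constraint.
  x4: nu = 0, mu = 1/2 > 0 -> violates mu << nu.
The atom(s) x4 violate the condition (nu = 0 but mu > 0). Therefore mu is NOT absolutely continuous w.r.t. nu.

no


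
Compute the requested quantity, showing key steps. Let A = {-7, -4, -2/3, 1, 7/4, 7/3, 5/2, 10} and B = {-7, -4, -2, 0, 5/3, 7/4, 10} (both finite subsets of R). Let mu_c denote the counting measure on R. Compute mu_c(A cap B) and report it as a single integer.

Counting measure on a finite set equals cardinality. mu_c(A cap B) = |A cap B| (elements appearing in both).
Enumerating the elements of A that also lie in B gives 4 element(s).
So mu_c(A cap B) = 4.

4


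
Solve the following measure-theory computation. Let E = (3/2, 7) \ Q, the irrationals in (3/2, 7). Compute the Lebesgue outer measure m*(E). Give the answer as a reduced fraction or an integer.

The interval I = (3/2, 7) has m(I) = 7 - 3/2 = 11/2 (endpoints are measure-zero, so open/closed/half-open agree). Write I = (I cap Q) u (I \ Q). The rationals in I are countable, so m*(I cap Q) = 0 (cover each rational by intervals whose total length is arbitrarily small). By countable subadditivity m*(I) <= m*(I cap Q) + m*(I \ Q), hence m*(I \ Q) >= m(I) = 11/2. The reverse inequality m*(I \ Q) <= m*(I) = 11/2 is trivial since (I \ Q) is a subset of I. Therefore m*(I \ Q) = 11/2.

11/2


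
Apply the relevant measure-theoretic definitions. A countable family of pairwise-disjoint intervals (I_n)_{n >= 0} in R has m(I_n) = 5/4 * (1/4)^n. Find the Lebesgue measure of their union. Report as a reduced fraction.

By countable additivity of the Lebesgue measure on pairwise disjoint measurable sets,
  m(union_{n >= 0} I_n) = sum_{n >= 0} m(I_n) = sum_{n >= 0} a * r^n,
  with a = 5/4 and r = 1/4.
Since 0 < r = 1/4 < 1, the geometric series converges:
  sum_{n >= 0} a * r^n = a / (1 - r).
  = 5/4 / (1 - 1/4)
  = 5/4 / (3/4)
  = 5/3.

5/3


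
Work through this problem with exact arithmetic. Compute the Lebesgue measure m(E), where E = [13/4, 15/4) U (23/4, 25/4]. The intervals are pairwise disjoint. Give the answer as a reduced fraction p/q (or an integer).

For pairwise disjoint intervals, m(union_i I_i) = sum_i m(I_i),
and m is invariant under swapping open/closed endpoints (single points have measure 0).
So m(E) = sum_i (b_i - a_i).
  I_1 has length 15/4 - 13/4 = 1/2.
  I_2 has length 25/4 - 23/4 = 1/2.
Summing:
  m(E) = 1/2 + 1/2 = 1.

1


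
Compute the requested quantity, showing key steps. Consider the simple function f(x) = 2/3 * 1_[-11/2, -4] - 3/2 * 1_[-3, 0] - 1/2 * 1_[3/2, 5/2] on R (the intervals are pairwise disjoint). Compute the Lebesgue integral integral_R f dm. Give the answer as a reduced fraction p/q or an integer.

For a simple function f = sum_i c_i * 1_{A_i} with disjoint A_i,
  integral f dm = sum_i c_i * m(A_i).
Lengths of the A_i:
  m(A_1) = -4 - (-11/2) = 3/2.
  m(A_2) = 0 - (-3) = 3.
  m(A_3) = 5/2 - 3/2 = 1.
Contributions c_i * m(A_i):
  (2/3) * (3/2) = 1.
  (-3/2) * (3) = -9/2.
  (-1/2) * (1) = -1/2.
Total: 1 - 9/2 - 1/2 = -4.

-4


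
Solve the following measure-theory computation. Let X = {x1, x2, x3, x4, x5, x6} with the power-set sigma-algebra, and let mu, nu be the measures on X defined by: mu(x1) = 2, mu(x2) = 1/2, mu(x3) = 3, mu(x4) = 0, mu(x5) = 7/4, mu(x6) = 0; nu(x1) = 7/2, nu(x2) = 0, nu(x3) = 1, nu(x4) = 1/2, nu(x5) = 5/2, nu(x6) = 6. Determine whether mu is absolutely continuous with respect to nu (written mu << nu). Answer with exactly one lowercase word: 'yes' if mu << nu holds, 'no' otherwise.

mu << nu means: every nu-null measurable set is also mu-null; equivalently, for every atom x, if nu({x}) = 0 then mu({x}) = 0.
Checking each atom:
  x1: nu = 7/2 > 0 -> no constraint.
  x2: nu = 0, mu = 1/2 > 0 -> violates mu << nu.
  x3: nu = 1 > 0 -> no constraint.
  x4: nu = 1/2 > 0 -> no constraint.
  x5: nu = 5/2 > 0 -> no constraint.
  x6: nu = 6 > 0 -> no constraint.
The atom(s) x2 violate the condition (nu = 0 but mu > 0). Therefore mu is NOT absolutely continuous w.r.t. nu.

no


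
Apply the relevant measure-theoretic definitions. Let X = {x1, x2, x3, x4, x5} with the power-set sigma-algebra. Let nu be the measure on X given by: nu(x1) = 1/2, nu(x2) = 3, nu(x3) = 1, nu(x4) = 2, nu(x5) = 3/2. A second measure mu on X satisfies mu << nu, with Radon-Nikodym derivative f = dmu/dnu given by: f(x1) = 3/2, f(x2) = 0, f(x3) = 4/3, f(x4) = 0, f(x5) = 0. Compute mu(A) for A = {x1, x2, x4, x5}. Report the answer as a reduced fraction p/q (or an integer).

By the defining property of the Radon-Nikodym derivative, for every measurable set A,
  mu(A) = integral_A f dnu.
Since nu is a discrete measure concentrated on the atoms of X, the integral over A reduces to the sum
  mu(A) = sum_{x in A} f(x) * nu({x}).
Computing each term:
  x1: f(x1) * nu(x1) = 3/2 * 1/2 = 3/4.
  x2: f(x2) * nu(x2) = 0 * 3 = 0.
  x4: f(x4) * nu(x4) = 0 * 2 = 0.
  x5: f(x5) * nu(x5) = 0 * 3/2 = 0.
Summing: mu(A) = 3/4 + 0 + 0 + 0 = 3/4.

3/4


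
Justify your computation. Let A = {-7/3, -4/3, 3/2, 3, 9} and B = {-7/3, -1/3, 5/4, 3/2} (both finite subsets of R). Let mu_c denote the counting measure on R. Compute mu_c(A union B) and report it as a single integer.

Counting measure on a finite set equals cardinality. By inclusion-exclusion, |A union B| = |A| + |B| - |A cap B|.
|A| = 5, |B| = 4, |A cap B| = 2.
So mu_c(A union B) = 5 + 4 - 2 = 7.

7


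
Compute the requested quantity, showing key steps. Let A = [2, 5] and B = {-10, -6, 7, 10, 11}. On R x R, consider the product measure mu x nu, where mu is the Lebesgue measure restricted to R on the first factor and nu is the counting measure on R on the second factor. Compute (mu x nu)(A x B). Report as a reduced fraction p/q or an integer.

For a measurable rectangle A x B, the product measure satisfies
  (mu x nu)(A x B) = mu(A) * nu(B).
  mu(A) = 3.
  nu(B) = 5.
  (mu x nu)(A x B) = 3 * 5 = 15.

15


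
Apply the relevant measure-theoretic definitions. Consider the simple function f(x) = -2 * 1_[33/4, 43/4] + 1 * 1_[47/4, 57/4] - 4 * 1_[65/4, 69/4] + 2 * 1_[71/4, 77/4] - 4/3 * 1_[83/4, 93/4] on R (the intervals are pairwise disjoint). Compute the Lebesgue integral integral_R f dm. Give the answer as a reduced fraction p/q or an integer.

For a simple function f = sum_i c_i * 1_{A_i} with disjoint A_i,
  integral f dm = sum_i c_i * m(A_i).
Lengths of the A_i:
  m(A_1) = 43/4 - 33/4 = 5/2.
  m(A_2) = 57/4 - 47/4 = 5/2.
  m(A_3) = 69/4 - 65/4 = 1.
  m(A_4) = 77/4 - 71/4 = 3/2.
  m(A_5) = 93/4 - 83/4 = 5/2.
Contributions c_i * m(A_i):
  (-2) * (5/2) = -5.
  (1) * (5/2) = 5/2.
  (-4) * (1) = -4.
  (2) * (3/2) = 3.
  (-4/3) * (5/2) = -10/3.
Total: -5 + 5/2 - 4 + 3 - 10/3 = -41/6.

-41/6
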